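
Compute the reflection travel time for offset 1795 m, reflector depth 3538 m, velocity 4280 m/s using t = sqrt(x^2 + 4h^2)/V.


x^2 + 4h^2 = 1795^2 + 4*3538^2 = 3222025 + 50069776 = 53291801
sqrt(53291801) = 7300.1234
t = 7300.1234 / 4280 = 1.7056 s

1.7056


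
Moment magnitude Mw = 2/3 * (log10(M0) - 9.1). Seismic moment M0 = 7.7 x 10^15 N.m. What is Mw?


log10(M0) = log10(7.7 x 10^15) = 15.8865
Mw = 2/3 * (15.8865 - 9.1)
= 2/3 * 6.7865
= 4.52

4.52


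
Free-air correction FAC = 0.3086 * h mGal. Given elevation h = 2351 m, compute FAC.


FAC = 0.3086 * h
= 0.3086 * 2351
= 725.5186 mGal

725.5186


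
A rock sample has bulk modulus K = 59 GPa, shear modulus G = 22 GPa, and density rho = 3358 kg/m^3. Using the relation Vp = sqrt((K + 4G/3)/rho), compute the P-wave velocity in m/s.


First compute the effective modulus:
K + 4G/3 = 59e9 + 4*22e9/3 = 88333333333.33 Pa
Then divide by density:
88333333333.33 / 3358 = 26305340.4804 Pa/(kg/m^3)
Take the square root:
Vp = sqrt(26305340.4804) = 5128.87 m/s

5128.87


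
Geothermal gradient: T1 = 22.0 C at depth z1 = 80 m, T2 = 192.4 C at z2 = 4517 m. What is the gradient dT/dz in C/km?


dT = 192.4 - 22.0 = 170.4 C
dz = 4517 - 80 = 4437 m
gradient = dT/dz * 1000 = 170.4/4437 * 1000 = 38.4043 C/km

38.4043


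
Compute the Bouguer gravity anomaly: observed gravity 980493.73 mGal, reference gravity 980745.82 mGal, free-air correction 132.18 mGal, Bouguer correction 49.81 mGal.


BA = g_obs - g_ref + FAC - BC
= 980493.73 - 980745.82 + 132.18 - 49.81
= -169.72 mGal

-169.72


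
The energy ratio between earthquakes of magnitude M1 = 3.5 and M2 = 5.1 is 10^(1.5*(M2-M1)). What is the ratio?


M2 - M1 = 5.1 - 3.5 = 1.6
1.5 * 1.6 = 2.4
ratio = 10^2.4 = 251.19

251.19


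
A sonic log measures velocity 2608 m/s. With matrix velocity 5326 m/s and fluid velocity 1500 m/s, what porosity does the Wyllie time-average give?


1/V - 1/Vm = 1/2608 - 1/5326 = 0.00019568
1/Vf - 1/Vm = 1/1500 - 1/5326 = 0.00047891
phi = 0.00019568 / 0.00047891 = 0.4086

0.4086


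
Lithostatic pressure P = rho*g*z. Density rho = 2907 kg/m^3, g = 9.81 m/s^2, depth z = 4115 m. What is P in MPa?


P = rho * g * z / 1e6
= 2907 * 9.81 * 4115 / 1e6
= 117350212.05 / 1e6
= 117.3502 MPa

117.3502


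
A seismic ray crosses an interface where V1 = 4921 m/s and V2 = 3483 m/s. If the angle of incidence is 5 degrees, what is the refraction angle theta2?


sin(theta1) = sin(5 deg) = 0.087156
sin(theta2) = V2/V1 * sin(theta1) = 3483/4921 * 0.087156 = 0.061687
theta2 = arcsin(0.061687) = 3.5367 degrees

3.5367


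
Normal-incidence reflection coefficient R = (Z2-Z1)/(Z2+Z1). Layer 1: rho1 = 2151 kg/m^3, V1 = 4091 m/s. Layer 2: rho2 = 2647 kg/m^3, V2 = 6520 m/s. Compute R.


Z1 = 2151 * 4091 = 8799741
Z2 = 2647 * 6520 = 17258440
R = (17258440 - 8799741) / (17258440 + 8799741) = 8458699 / 26058181 = 0.3246

0.3246


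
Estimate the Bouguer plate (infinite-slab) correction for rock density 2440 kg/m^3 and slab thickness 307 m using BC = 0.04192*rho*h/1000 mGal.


BC = 0.04192 * rho * h / 1000
= 0.04192 * 2440 * 307 / 1000
= 31.4014 mGal

31.4014


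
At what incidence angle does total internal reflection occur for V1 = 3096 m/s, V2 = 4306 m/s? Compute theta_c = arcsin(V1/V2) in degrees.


V1/V2 = 3096/4306 = 0.718997
theta_c = arcsin(0.718997) = 45.9717 degrees

45.9717


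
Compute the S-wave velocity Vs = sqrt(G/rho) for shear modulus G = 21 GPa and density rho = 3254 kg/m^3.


Convert G to Pa: G = 21e9 Pa
Compute G/rho = 21e9 / 3254 = 6453595.5747
Vs = sqrt(6453595.5747) = 2540.39 m/s

2540.39


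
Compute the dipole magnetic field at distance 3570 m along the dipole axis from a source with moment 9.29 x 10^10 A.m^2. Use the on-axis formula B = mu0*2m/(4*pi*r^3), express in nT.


m = 9.29 x 10^10 = 92900000000 A.m^2
2m = 185800000000 A.m^2
r^3 = 3570^3 = 45499293000
B = (4pi*10^-7) * 185800000000 / (4*pi * 45499293000) * 1e9
= 233483.166015 / 571760978529.32 * 1e9
= 408.358 nT

408.358


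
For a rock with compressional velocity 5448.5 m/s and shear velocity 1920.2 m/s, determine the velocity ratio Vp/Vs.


Vp/Vs = 5448.5 / 1920.2
= 2.8375

2.8375


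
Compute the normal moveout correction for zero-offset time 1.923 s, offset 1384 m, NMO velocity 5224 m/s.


x/Vnmo = 1384/5224 = 0.264931
(x/Vnmo)^2 = 0.070188
t0^2 = 3.697929
sqrt(3.697929 + 0.070188) = 1.941164
dt = 1.941164 - 1.923 = 0.018164

0.018164


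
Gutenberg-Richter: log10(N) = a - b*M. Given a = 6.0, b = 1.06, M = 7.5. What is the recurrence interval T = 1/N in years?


log10(N) = 6.0 - 1.06*7.5 = -1.95
N = 10^-1.95 = 0.01122
T = 1/N = 1/0.01122 = 89.1251 years

89.1251


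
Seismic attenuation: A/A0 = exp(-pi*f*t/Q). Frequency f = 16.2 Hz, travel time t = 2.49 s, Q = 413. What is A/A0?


pi*f*t/Q = pi*16.2*2.49/413 = 0.306842
A/A0 = exp(-0.306842) = 0.735767

0.735767


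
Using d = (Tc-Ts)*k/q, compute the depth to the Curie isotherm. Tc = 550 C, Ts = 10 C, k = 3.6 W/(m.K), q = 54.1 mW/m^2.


T_Curie - T_surf = 550 - 10 = 540 C
Convert q to W/m^2: 54.1 mW/m^2 = 0.0541 W/m^2
d = 540 * 3.6 / 0.0541 = 35933.46 m

35933.46


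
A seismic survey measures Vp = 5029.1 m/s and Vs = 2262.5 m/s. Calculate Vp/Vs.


Vp/Vs = 5029.1 / 2262.5
= 2.2228

2.2228


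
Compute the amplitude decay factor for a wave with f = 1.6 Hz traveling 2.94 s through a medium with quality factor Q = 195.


pi*f*t/Q = pi*1.6*2.94/195 = 0.075785
A/A0 = exp(-0.075785) = 0.927016

0.927016


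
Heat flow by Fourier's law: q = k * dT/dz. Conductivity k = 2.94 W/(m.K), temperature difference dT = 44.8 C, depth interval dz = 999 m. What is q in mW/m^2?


q = k * dT / dz * 1000
= 2.94 * 44.8 / 999 * 1000
= 0.131844 * 1000
= 131.8438 mW/m^2

131.8438


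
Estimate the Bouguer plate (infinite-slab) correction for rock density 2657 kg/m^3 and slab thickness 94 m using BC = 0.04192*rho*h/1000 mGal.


BC = 0.04192 * rho * h / 1000
= 0.04192 * 2657 * 94 / 1000
= 10.4699 mGal

10.4699


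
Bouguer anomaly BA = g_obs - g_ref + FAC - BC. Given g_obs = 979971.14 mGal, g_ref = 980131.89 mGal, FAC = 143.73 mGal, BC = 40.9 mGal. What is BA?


BA = g_obs - g_ref + FAC - BC
= 979971.14 - 980131.89 + 143.73 - 40.9
= -57.92 mGal

-57.92


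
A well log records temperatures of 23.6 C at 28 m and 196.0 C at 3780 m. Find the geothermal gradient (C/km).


dT = 196.0 - 23.6 = 172.4 C
dz = 3780 - 28 = 3752 m
gradient = dT/dz * 1000 = 172.4/3752 * 1000 = 45.9488 C/km

45.9488


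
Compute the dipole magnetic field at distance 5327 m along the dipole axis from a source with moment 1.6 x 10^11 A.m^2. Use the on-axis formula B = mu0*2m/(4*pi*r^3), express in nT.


m = 1.6 x 10^11 = 160000000000 A.m^2
2m = 320000000000 A.m^2
r^3 = 5327^3 = 151163900783
B = (4pi*10^-7) * 320000000000 / (4*pi * 151163900783) * 1e9
= 402123.859659 / 1899581600751.4 * 1e9
= 211.6908 nT

211.6908


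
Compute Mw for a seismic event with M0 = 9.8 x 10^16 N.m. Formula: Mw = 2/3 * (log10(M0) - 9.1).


log10(M0) = log10(9.8 x 10^16) = 16.9912
Mw = 2/3 * (16.9912 - 9.1)
= 2/3 * 7.8912
= 5.26

5.26


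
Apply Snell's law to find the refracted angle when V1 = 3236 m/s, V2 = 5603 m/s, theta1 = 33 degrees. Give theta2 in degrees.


sin(theta1) = sin(33 deg) = 0.544639
sin(theta2) = V2/V1 * sin(theta1) = 5603/3236 * 0.544639 = 0.94302
theta2 = arcsin(0.94302) = 70.5651 degrees

70.5651


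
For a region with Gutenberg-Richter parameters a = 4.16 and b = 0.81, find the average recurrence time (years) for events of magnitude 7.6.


log10(N) = 4.16 - 0.81*7.6 = -1.996
N = 10^-1.996 = 0.010093
T = 1/N = 1/0.010093 = 99.0832 years

99.0832


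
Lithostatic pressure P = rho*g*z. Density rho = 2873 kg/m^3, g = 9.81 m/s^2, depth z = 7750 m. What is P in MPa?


P = rho * g * z / 1e6
= 2873 * 9.81 * 7750 / 1e6
= 218427007.5 / 1e6
= 218.427 MPa

218.427


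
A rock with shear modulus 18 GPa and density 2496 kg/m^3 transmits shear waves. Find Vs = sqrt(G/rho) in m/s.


Convert G to Pa: G = 18e9 Pa
Compute G/rho = 18e9 / 2496 = 7211538.4615
Vs = sqrt(7211538.4615) = 2685.43 m/s

2685.43


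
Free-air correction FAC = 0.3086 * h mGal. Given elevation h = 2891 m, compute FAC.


FAC = 0.3086 * h
= 0.3086 * 2891
= 892.1626 mGal

892.1626


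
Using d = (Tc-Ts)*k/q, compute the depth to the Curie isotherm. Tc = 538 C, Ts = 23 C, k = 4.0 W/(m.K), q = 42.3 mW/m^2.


T_Curie - T_surf = 538 - 23 = 515 C
Convert q to W/m^2: 42.3 mW/m^2 = 0.0423 W/m^2
d = 515 * 4.0 / 0.0423 = 48699.76 m

48699.76


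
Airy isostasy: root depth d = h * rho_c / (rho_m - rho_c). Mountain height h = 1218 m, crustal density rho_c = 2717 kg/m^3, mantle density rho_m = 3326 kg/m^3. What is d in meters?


rho_m - rho_c = 3326 - 2717 = 609
d = 1218 * 2717 / 609
= 3309306 / 609
= 5434.0 m

5434.0


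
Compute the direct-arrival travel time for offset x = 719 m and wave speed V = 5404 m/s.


t = x / V
= 719 / 5404
= 0.133 s

0.133


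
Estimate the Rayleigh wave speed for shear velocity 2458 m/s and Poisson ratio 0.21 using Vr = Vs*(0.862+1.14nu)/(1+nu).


Numerator factor = 0.862 + 1.14*0.21 = 1.1014
Denominator = 1 + 0.21 = 1.21
Vr = 2458 * 1.1014 / 1.21 = 2237.39 m/s

2237.39


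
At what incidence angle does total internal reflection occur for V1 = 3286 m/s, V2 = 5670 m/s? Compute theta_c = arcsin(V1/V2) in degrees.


V1/V2 = 3286/5670 = 0.579541
theta_c = arcsin(0.579541) = 35.4183 degrees

35.4183


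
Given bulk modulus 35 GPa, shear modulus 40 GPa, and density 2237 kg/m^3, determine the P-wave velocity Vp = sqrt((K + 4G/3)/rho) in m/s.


First compute the effective modulus:
K + 4G/3 = 35e9 + 4*40e9/3 = 88333333333.33 Pa
Then divide by density:
88333333333.33 / 2237 = 39487408.7319 Pa/(kg/m^3)
Take the square root:
Vp = sqrt(39487408.7319) = 6283.9 m/s

6283.9


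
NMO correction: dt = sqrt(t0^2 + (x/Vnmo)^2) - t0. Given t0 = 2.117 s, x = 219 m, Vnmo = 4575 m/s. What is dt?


x/Vnmo = 219/4575 = 0.047869
(x/Vnmo)^2 = 0.002291
t0^2 = 4.481689
sqrt(4.481689 + 0.002291) = 2.117541
dt = 2.117541 - 2.117 = 0.000541

5.410000e-04


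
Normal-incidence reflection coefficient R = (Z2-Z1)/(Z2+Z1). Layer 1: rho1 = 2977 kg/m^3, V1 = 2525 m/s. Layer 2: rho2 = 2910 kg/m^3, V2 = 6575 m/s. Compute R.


Z1 = 2977 * 2525 = 7516925
Z2 = 2910 * 6575 = 19133250
R = (19133250 - 7516925) / (19133250 + 7516925) = 11616325 / 26650175 = 0.4359

0.4359


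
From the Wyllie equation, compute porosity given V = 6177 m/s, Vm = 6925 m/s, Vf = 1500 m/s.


1/V - 1/Vm = 1/6177 - 1/6925 = 1.749e-05
1/Vf - 1/Vm = 1/1500 - 1/6925 = 0.00052226
phi = 1.749e-05 / 0.00052226 = 0.0335

0.0335


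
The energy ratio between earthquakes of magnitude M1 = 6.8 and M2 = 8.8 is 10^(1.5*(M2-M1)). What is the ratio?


M2 - M1 = 8.8 - 6.8 = 2.0
1.5 * 2.0 = 3.0
ratio = 10^3.0 = 1000.0

1000.0


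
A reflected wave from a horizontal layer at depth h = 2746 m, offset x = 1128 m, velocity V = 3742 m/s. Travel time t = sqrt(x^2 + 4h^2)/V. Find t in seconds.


x^2 + 4h^2 = 1128^2 + 4*2746^2 = 1272384 + 30162064 = 31434448
sqrt(31434448) = 5606.6432
t = 5606.6432 / 3742 = 1.4983 s

1.4983


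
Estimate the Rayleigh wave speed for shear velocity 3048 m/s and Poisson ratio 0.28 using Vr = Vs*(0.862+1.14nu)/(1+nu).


Numerator factor = 0.862 + 1.14*0.28 = 1.1812
Denominator = 1 + 0.28 = 1.28
Vr = 3048 * 1.1812 / 1.28 = 2812.73 m/s

2812.73


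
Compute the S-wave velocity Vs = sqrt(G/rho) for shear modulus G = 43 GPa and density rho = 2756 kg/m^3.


Convert G to Pa: G = 43e9 Pa
Compute G/rho = 43e9 / 2756 = 15602322.2061
Vs = sqrt(15602322.2061) = 3949.98 m/s

3949.98


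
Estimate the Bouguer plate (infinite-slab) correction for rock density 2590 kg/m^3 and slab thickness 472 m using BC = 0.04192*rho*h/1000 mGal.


BC = 0.04192 * rho * h / 1000
= 0.04192 * 2590 * 472 / 1000
= 51.2464 mGal

51.2464


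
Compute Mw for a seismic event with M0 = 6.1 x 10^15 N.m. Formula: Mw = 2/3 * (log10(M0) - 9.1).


log10(M0) = log10(6.1 x 10^15) = 15.7853
Mw = 2/3 * (15.7853 - 9.1)
= 2/3 * 6.6853
= 4.46

4.46


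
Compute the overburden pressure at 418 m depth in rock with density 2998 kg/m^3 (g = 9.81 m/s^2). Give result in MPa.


P = rho * g * z / 1e6
= 2998 * 9.81 * 418 / 1e6
= 12293538.84 / 1e6
= 12.2935 MPa

12.2935


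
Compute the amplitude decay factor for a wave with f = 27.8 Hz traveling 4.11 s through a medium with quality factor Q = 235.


pi*f*t/Q = pi*27.8*4.11/235 = 1.527456
A/A0 = exp(-1.527456) = 0.217087

0.217087


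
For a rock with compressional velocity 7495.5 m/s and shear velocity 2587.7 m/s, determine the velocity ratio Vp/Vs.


Vp/Vs = 7495.5 / 2587.7
= 2.8966

2.8966


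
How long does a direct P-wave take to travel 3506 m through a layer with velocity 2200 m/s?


t = x / V
= 3506 / 2200
= 1.5936 s

1.5936


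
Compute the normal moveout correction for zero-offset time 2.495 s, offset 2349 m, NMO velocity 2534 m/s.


x/Vnmo = 2349/2534 = 0.926993
(x/Vnmo)^2 = 0.859316
t0^2 = 6.225025
sqrt(6.225025 + 0.859316) = 2.661643
dt = 2.661643 - 2.495 = 0.166643

0.166643


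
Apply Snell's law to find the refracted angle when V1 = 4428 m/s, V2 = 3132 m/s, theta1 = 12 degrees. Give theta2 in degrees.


sin(theta1) = sin(12 deg) = 0.207912
sin(theta2) = V2/V1 * sin(theta1) = 3132/4428 * 0.207912 = 0.147059
theta2 = arcsin(0.147059) = 8.4566 degrees

8.4566


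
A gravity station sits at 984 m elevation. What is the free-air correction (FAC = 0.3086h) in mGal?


FAC = 0.3086 * h
= 0.3086 * 984
= 303.6624 mGal

303.6624


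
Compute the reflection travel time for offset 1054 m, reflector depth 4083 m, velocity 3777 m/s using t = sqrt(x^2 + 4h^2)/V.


x^2 + 4h^2 = 1054^2 + 4*4083^2 = 1110916 + 66683556 = 67794472
sqrt(67794472) = 8233.7399
t = 8233.7399 / 3777 = 2.18 s

2.18


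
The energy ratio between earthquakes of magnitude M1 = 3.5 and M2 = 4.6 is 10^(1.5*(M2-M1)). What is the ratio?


M2 - M1 = 4.6 - 3.5 = 1.1
1.5 * 1.1 = 1.65
ratio = 10^1.65 = 44.67

44.67


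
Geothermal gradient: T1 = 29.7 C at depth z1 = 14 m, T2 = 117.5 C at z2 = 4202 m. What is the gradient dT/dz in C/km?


dT = 117.5 - 29.7 = 87.8 C
dz = 4202 - 14 = 4188 m
gradient = dT/dz * 1000 = 87.8/4188 * 1000 = 20.9647 C/km

20.9647


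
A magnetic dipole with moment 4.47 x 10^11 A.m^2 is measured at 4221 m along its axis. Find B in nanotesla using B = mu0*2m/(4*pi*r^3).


m = 4.47 x 10^11 = 447000000000 A.m^2
2m = 894000000000 A.m^2
r^3 = 4221^3 = 75204885861
B = (4pi*10^-7) * 894000000000 / (4*pi * 75204885861) * 1e9
= 1123433.532924 / 945052467739.91 * 1e9
= 1188.7526 nT

1188.7526


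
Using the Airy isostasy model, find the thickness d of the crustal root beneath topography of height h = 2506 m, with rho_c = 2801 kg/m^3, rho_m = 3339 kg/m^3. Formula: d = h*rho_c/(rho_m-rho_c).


rho_m - rho_c = 3339 - 2801 = 538
d = 2506 * 2801 / 538
= 7019306 / 538
= 13047.04 m

13047.04


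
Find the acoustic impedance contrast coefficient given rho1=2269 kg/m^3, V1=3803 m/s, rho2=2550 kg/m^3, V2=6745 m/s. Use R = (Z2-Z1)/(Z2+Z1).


Z1 = 2269 * 3803 = 8629007
Z2 = 2550 * 6745 = 17199750
R = (17199750 - 8629007) / (17199750 + 8629007) = 8570743 / 25828757 = 0.3318

0.3318


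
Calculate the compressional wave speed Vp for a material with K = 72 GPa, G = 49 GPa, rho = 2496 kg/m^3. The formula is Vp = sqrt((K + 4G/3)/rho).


First compute the effective modulus:
K + 4G/3 = 72e9 + 4*49e9/3 = 137333333333.33 Pa
Then divide by density:
137333333333.33 / 2496 = 55021367.5214 Pa/(kg/m^3)
Take the square root:
Vp = sqrt(55021367.5214) = 7417.64 m/s

7417.64


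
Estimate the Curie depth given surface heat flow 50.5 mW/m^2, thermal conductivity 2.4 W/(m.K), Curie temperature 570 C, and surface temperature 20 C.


T_Curie - T_surf = 570 - 20 = 550 C
Convert q to W/m^2: 50.5 mW/m^2 = 0.0505 W/m^2
d = 550 * 2.4 / 0.0505 = 26138.61 m

26138.61


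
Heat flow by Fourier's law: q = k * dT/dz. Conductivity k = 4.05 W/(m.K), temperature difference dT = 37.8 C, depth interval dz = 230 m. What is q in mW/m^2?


q = k * dT / dz * 1000
= 4.05 * 37.8 / 230 * 1000
= 0.665609 * 1000
= 665.6087 mW/m^2

665.6087


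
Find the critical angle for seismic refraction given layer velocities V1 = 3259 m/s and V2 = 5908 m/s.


V1/V2 = 3259/5908 = 0.551625
theta_c = arcsin(0.551625) = 33.4786 degrees

33.4786


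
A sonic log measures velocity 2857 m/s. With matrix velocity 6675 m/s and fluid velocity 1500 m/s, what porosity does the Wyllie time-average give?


1/V - 1/Vm = 1/2857 - 1/6675 = 0.0002002
1/Vf - 1/Vm = 1/1500 - 1/6675 = 0.00051685
phi = 0.0002002 / 0.00051685 = 0.3874

0.3874


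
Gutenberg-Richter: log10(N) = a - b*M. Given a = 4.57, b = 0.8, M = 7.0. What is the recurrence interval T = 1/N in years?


log10(N) = 4.57 - 0.8*7.0 = -1.03
N = 10^-1.03 = 0.093325
T = 1/N = 1/0.093325 = 10.7152 years

10.7152


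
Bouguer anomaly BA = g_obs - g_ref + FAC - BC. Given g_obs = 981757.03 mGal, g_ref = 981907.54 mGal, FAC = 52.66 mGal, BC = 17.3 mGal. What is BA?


BA = g_obs - g_ref + FAC - BC
= 981757.03 - 981907.54 + 52.66 - 17.3
= -115.15 mGal

-115.15


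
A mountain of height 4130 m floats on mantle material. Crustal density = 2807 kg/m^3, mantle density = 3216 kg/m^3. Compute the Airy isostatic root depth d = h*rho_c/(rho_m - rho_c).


rho_m - rho_c = 3216 - 2807 = 409
d = 4130 * 2807 / 409
= 11592910 / 409
= 28344.52 m

28344.52


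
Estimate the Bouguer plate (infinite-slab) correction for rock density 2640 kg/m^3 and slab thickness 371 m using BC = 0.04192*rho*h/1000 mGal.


BC = 0.04192 * rho * h / 1000
= 0.04192 * 2640 * 371 / 1000
= 41.0581 mGal

41.0581


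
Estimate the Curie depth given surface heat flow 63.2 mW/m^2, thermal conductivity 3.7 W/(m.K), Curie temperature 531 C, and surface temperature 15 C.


T_Curie - T_surf = 531 - 15 = 516 C
Convert q to W/m^2: 63.2 mW/m^2 = 0.0632 W/m^2
d = 516 * 3.7 / 0.0632 = 30208.86 m

30208.86


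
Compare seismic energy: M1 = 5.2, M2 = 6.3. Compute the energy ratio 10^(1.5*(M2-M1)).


M2 - M1 = 6.3 - 5.2 = 1.1
1.5 * 1.1 = 1.65
ratio = 10^1.65 = 44.67

44.67


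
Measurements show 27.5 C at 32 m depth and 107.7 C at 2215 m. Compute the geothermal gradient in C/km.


dT = 107.7 - 27.5 = 80.2 C
dz = 2215 - 32 = 2183 m
gradient = dT/dz * 1000 = 80.2/2183 * 1000 = 36.7384 C/km

36.7384


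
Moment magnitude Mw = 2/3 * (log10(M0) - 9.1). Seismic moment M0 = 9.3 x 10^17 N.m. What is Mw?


log10(M0) = log10(9.3 x 10^17) = 17.9685
Mw = 2/3 * (17.9685 - 9.1)
= 2/3 * 8.8685
= 5.91

5.91


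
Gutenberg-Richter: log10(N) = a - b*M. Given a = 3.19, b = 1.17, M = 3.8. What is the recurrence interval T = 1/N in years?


log10(N) = 3.19 - 1.17*3.8 = -1.256
N = 10^-1.256 = 0.055463
T = 1/N = 1/0.055463 = 18.0302 years

18.0302


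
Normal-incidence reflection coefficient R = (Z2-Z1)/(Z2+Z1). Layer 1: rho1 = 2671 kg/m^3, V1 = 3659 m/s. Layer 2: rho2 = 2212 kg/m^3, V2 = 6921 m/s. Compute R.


Z1 = 2671 * 3659 = 9773189
Z2 = 2212 * 6921 = 15309252
R = (15309252 - 9773189) / (15309252 + 9773189) = 5536063 / 25082441 = 0.2207

0.2207


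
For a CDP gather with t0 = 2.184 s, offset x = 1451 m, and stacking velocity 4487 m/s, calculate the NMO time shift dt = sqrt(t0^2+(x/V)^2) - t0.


x/Vnmo = 1451/4487 = 0.323379
(x/Vnmo)^2 = 0.104574
t0^2 = 4.769856
sqrt(4.769856 + 0.104574) = 2.207811
dt = 2.207811 - 2.184 = 0.023811

0.023811


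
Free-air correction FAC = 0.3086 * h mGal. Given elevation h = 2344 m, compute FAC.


FAC = 0.3086 * h
= 0.3086 * 2344
= 723.3584 mGal

723.3584


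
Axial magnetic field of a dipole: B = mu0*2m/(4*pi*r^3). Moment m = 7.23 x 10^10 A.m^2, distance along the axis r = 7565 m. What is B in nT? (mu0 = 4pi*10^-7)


m = 7.23 x 10^10 = 72300000000 A.m^2
2m = 144600000000 A.m^2
r^3 = 7565^3 = 432939087125
B = (4pi*10^-7) * 144600000000 / (4*pi * 432939087125) * 1e9
= 181709.719084 / 5440473022255.09 * 1e9
= 33.3996 nT

33.3996


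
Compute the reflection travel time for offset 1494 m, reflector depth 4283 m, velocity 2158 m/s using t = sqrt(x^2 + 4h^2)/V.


x^2 + 4h^2 = 1494^2 + 4*4283^2 = 2232036 + 73376356 = 75608392
sqrt(75608392) = 8695.3086
t = 8695.3086 / 2158 = 4.0293 s

4.0293


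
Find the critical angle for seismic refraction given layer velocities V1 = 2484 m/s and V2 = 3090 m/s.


V1/V2 = 2484/3090 = 0.803883
theta_c = arcsin(0.803883) = 53.5026 degrees

53.5026


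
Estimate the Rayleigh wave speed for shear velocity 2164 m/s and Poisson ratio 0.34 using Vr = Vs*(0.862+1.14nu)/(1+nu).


Numerator factor = 0.862 + 1.14*0.34 = 1.2496
Denominator = 1 + 0.34 = 1.34
Vr = 2164 * 1.2496 / 1.34 = 2018.01 m/s

2018.01


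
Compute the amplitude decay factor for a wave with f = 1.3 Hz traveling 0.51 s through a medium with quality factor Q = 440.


pi*f*t/Q = pi*1.3*0.51/440 = 0.004734
A/A0 = exp(-0.004734) = 0.995277

0.995277


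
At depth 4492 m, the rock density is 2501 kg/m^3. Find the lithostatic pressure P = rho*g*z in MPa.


P = rho * g * z / 1e6
= 2501 * 9.81 * 4492 / 1e6
= 110210366.52 / 1e6
= 110.2104 MPa

110.2104


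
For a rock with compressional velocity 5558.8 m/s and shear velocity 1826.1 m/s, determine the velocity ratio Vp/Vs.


Vp/Vs = 5558.8 / 1826.1
= 3.0441

3.0441


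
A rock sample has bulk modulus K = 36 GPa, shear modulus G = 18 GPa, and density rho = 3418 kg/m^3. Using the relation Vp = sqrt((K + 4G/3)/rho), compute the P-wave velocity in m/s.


First compute the effective modulus:
K + 4G/3 = 36e9 + 4*18e9/3 = 60000000000.0 Pa
Then divide by density:
60000000000.0 / 3418 = 17554125.2194 Pa/(kg/m^3)
Take the square root:
Vp = sqrt(17554125.2194) = 4189.76 m/s

4189.76


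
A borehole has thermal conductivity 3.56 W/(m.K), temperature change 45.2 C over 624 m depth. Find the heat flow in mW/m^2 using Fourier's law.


q = k * dT / dz * 1000
= 3.56 * 45.2 / 624 * 1000
= 0.257872 * 1000
= 257.8718 mW/m^2

257.8718


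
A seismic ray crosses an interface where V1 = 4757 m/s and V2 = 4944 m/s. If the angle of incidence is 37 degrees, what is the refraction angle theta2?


sin(theta1) = sin(37 deg) = 0.601815
sin(theta2) = V2/V1 * sin(theta1) = 4944/4757 * 0.601815 = 0.625473
theta2 = arcsin(0.625473) = 38.7169 degrees

38.7169


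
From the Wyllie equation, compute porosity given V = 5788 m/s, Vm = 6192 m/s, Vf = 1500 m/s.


1/V - 1/Vm = 1/5788 - 1/6192 = 1.127e-05
1/Vf - 1/Vm = 1/1500 - 1/6192 = 0.00050517
phi = 1.127e-05 / 0.00050517 = 0.0223

0.0223


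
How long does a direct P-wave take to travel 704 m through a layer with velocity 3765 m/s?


t = x / V
= 704 / 3765
= 0.187 s

0.187


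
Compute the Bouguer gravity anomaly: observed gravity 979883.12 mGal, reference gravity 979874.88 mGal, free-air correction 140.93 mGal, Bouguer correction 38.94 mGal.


BA = g_obs - g_ref + FAC - BC
= 979883.12 - 979874.88 + 140.93 - 38.94
= 110.23 mGal

110.23


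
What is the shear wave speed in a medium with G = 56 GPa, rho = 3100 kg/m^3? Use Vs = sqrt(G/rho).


Convert G to Pa: G = 56e9 Pa
Compute G/rho = 56e9 / 3100 = 18064516.129
Vs = sqrt(18064516.129) = 4250.24 m/s

4250.24


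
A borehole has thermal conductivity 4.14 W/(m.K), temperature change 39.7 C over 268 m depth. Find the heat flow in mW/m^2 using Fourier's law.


q = k * dT / dz * 1000
= 4.14 * 39.7 / 268 * 1000
= 0.613276 * 1000
= 613.2761 mW/m^2

613.2761


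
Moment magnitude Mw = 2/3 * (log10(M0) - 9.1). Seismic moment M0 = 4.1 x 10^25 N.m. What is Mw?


log10(M0) = log10(4.1 x 10^25) = 25.6128
Mw = 2/3 * (25.6128 - 9.1)
= 2/3 * 16.5128
= 11.01

11.01


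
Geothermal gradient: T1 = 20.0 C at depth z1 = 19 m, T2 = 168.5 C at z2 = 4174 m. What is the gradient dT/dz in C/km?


dT = 168.5 - 20.0 = 148.5 C
dz = 4174 - 19 = 4155 m
gradient = dT/dz * 1000 = 148.5/4155 * 1000 = 35.7401 C/km

35.7401


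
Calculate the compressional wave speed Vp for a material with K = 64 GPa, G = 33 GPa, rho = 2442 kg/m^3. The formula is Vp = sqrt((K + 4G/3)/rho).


First compute the effective modulus:
K + 4G/3 = 64e9 + 4*33e9/3 = 108000000000.0 Pa
Then divide by density:
108000000000.0 / 2442 = 44226044.226 Pa/(kg/m^3)
Take the square root:
Vp = sqrt(44226044.226) = 6650.27 m/s

6650.27


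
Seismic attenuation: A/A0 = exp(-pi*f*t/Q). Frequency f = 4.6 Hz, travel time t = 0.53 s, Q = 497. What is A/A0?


pi*f*t/Q = pi*4.6*0.53/497 = 0.015411
A/A0 = exp(-0.015411) = 0.984707

0.984707


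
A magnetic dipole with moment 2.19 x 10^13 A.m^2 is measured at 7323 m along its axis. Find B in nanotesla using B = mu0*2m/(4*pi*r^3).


m = 2.19 x 10^13 = 21900000000000 A.m^2
2m = 43800000000000 A.m^2
r^3 = 7323^3 = 392705607267
B = (4pi*10^-7) * 43800000000000 / (4*pi * 392705607267) * 1e9
= 55040703.290893 / 4934884203254.1 * 1e9
= 11153.3931 nT

11153.3931


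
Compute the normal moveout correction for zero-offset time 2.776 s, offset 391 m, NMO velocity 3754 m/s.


x/Vnmo = 391/3754 = 0.104156
(x/Vnmo)^2 = 0.010848
t0^2 = 7.706176
sqrt(7.706176 + 0.010848) = 2.777953
dt = 2.777953 - 2.776 = 0.001953

0.001953


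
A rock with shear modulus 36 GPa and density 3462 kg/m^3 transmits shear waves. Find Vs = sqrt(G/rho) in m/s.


Convert G to Pa: G = 36e9 Pa
Compute G/rho = 36e9 / 3462 = 10398613.5182
Vs = sqrt(10398613.5182) = 3224.69 m/s

3224.69


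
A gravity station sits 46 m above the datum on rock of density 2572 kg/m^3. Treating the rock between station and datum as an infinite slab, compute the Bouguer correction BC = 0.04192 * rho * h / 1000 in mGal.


BC = 0.04192 * rho * h / 1000
= 0.04192 * 2572 * 46 / 1000
= 4.9596 mGal

4.9596


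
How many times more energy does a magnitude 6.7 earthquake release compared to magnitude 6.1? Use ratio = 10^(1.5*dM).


M2 - M1 = 6.7 - 6.1 = 0.6
1.5 * 0.6 = 0.9
ratio = 10^0.9 = 7.94

7.94


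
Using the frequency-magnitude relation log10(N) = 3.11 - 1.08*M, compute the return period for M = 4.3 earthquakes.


log10(N) = 3.11 - 1.08*4.3 = -1.534
N = 10^-1.534 = 0.029242
T = 1/N = 1/0.029242 = 34.1979 years

34.1979


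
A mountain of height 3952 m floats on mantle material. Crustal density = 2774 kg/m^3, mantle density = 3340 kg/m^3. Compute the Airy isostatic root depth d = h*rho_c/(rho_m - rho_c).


rho_m - rho_c = 3340 - 2774 = 566
d = 3952 * 2774 / 566
= 10962848 / 566
= 19368.99 m

19368.99


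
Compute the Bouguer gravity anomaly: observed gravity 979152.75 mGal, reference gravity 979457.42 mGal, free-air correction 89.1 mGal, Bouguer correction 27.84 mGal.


BA = g_obs - g_ref + FAC - BC
= 979152.75 - 979457.42 + 89.1 - 27.84
= -243.41 mGal

-243.41


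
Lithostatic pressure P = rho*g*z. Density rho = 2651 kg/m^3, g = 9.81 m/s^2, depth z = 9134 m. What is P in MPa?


P = rho * g * z / 1e6
= 2651 * 9.81 * 9134 / 1e6
= 237541635.54 / 1e6
= 237.5416 MPa

237.5416


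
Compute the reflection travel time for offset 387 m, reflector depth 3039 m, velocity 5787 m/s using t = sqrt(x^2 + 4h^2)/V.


x^2 + 4h^2 = 387^2 + 4*3039^2 = 149769 + 36942084 = 37091853
sqrt(37091853) = 6090.3081
t = 6090.3081 / 5787 = 1.0524 s

1.0524


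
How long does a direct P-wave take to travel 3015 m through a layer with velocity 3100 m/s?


t = x / V
= 3015 / 3100
= 0.9726 s

0.9726


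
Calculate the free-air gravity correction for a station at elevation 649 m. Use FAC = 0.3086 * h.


FAC = 0.3086 * h
= 0.3086 * 649
= 200.2814 mGal

200.2814


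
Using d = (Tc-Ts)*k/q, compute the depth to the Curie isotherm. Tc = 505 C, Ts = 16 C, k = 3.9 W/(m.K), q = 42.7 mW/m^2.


T_Curie - T_surf = 505 - 16 = 489 C
Convert q to W/m^2: 42.7 mW/m^2 = 0.0427 W/m^2
d = 489 * 3.9 / 0.0427 = 44662.76 m

44662.76


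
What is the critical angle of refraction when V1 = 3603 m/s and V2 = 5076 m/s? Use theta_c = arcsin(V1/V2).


V1/V2 = 3603/5076 = 0.709811
theta_c = arcsin(0.709811) = 45.2195 degrees

45.2195


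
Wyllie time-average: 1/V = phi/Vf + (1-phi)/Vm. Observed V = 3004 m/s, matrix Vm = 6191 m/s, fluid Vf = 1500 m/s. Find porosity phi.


1/V - 1/Vm = 1/3004 - 1/6191 = 0.00017136
1/Vf - 1/Vm = 1/1500 - 1/6191 = 0.00050514
phi = 0.00017136 / 0.00050514 = 0.3392

0.3392


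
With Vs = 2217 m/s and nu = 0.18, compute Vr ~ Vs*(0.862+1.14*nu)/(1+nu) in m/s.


Numerator factor = 0.862 + 1.14*0.18 = 1.0672
Denominator = 1 + 0.18 = 1.18
Vr = 2217 * 1.0672 / 1.18 = 2005.07 m/s

2005.07


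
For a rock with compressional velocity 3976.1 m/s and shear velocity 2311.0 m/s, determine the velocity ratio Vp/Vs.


Vp/Vs = 3976.1 / 2311.0
= 1.7205

1.7205


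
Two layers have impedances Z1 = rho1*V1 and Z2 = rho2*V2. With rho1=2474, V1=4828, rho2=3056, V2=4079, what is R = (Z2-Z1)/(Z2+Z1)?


Z1 = 2474 * 4828 = 11944472
Z2 = 3056 * 4079 = 12465424
R = (12465424 - 11944472) / (12465424 + 11944472) = 520952 / 24409896 = 0.0213

0.0213


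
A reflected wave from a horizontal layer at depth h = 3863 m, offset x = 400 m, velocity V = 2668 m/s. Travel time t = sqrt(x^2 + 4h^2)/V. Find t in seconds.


x^2 + 4h^2 = 400^2 + 4*3863^2 = 160000 + 59691076 = 59851076
sqrt(59851076) = 7736.3477
t = 7736.3477 / 2668 = 2.8997 s

2.8997


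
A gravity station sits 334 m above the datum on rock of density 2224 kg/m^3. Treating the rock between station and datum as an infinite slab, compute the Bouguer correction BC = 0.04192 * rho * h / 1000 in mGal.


BC = 0.04192 * rho * h / 1000
= 0.04192 * 2224 * 334 / 1000
= 31.1388 mGal

31.1388


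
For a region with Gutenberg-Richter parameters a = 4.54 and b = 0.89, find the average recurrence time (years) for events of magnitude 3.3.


log10(N) = 4.54 - 0.89*3.3 = 1.603
N = 10^1.603 = 40.086672
T = 1/N = 1/40.086672 = 0.0249 years

0.0249


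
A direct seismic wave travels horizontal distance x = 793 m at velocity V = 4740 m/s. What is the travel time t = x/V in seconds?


t = x / V
= 793 / 4740
= 0.1673 s

0.1673


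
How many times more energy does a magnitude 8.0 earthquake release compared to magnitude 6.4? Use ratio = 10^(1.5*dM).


M2 - M1 = 8.0 - 6.4 = 1.6
1.5 * 1.6 = 2.4
ratio = 10^2.4 = 251.19

251.19


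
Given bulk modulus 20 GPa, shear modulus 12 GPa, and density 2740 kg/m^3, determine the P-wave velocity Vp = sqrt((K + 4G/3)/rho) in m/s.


First compute the effective modulus:
K + 4G/3 = 20e9 + 4*12e9/3 = 36000000000.0 Pa
Then divide by density:
36000000000.0 / 2740 = 13138686.1314 Pa/(kg/m^3)
Take the square root:
Vp = sqrt(13138686.1314) = 3624.73 m/s

3624.73


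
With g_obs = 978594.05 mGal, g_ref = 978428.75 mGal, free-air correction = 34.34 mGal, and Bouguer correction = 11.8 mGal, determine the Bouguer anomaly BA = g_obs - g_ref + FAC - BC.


BA = g_obs - g_ref + FAC - BC
= 978594.05 - 978428.75 + 34.34 - 11.8
= 187.84 mGal

187.84


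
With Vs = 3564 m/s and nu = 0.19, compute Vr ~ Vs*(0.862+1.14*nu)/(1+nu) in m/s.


Numerator factor = 0.862 + 1.14*0.19 = 1.0786
Denominator = 1 + 0.19 = 1.19
Vr = 3564 * 1.0786 / 1.19 = 3230.36 m/s

3230.36


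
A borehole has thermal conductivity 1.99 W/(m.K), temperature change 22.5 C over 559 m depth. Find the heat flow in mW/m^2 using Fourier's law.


q = k * dT / dz * 1000
= 1.99 * 22.5 / 559 * 1000
= 0.080098 * 1000
= 80.0984 mW/m^2

80.0984


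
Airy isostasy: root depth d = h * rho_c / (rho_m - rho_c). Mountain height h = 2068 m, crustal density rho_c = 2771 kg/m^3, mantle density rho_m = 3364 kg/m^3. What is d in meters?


rho_m - rho_c = 3364 - 2771 = 593
d = 2068 * 2771 / 593
= 5730428 / 593
= 9663.45 m

9663.45


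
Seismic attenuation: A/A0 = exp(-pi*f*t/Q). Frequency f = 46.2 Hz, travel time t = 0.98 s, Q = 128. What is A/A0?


pi*f*t/Q = pi*46.2*0.98/128 = 1.11124
A/A0 = exp(-1.11124) = 0.32915

0.32915


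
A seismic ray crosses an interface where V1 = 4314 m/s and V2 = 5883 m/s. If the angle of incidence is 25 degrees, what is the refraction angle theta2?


sin(theta1) = sin(25 deg) = 0.422618
sin(theta2) = V2/V1 * sin(theta1) = 5883/4314 * 0.422618 = 0.576324
theta2 = arcsin(0.576324) = 35.1924 degrees

35.1924


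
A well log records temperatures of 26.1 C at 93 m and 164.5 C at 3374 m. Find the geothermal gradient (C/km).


dT = 164.5 - 26.1 = 138.4 C
dz = 3374 - 93 = 3281 m
gradient = dT/dz * 1000 = 138.4/3281 * 1000 = 42.1823 C/km

42.1823


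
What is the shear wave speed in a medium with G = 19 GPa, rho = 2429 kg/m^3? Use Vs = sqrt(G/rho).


Convert G to Pa: G = 19e9 Pa
Compute G/rho = 19e9 / 2429 = 7822149.0325
Vs = sqrt(7822149.0325) = 2796.81 m/s

2796.81


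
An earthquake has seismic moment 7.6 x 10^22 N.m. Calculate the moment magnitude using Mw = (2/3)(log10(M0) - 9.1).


log10(M0) = log10(7.6 x 10^22) = 22.8808
Mw = 2/3 * (22.8808 - 9.1)
= 2/3 * 13.7808
= 9.19

9.19


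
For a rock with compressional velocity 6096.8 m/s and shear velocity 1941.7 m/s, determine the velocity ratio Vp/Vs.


Vp/Vs = 6096.8 / 1941.7
= 3.1399

3.1399


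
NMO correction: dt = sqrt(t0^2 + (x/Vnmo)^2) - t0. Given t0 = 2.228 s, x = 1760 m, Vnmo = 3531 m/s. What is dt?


x/Vnmo = 1760/3531 = 0.498442
(x/Vnmo)^2 = 0.248445
t0^2 = 4.963984
sqrt(4.963984 + 0.248445) = 2.283074
dt = 2.283074 - 2.228 = 0.055074

0.055074


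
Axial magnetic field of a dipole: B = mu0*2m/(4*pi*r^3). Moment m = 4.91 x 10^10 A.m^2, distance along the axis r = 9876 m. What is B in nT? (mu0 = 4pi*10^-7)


m = 4.91 x 10^10 = 49100000000 A.m^2
2m = 98200000000 A.m^2
r^3 = 9876^3 = 963259373376
B = (4pi*10^-7) * 98200000000 / (4*pi * 963259373376) * 1e9
= 123401.759433 / 12104674283598.2 * 1e9
= 10.1946 nT

10.1946


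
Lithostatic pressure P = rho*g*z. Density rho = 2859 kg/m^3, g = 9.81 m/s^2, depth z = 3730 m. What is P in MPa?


P = rho * g * z / 1e6
= 2859 * 9.81 * 3730 / 1e6
= 104614526.7 / 1e6
= 104.6145 MPa

104.6145


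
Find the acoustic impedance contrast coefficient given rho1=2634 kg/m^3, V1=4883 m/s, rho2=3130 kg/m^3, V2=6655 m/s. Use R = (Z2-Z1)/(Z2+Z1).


Z1 = 2634 * 4883 = 12861822
Z2 = 3130 * 6655 = 20830150
R = (20830150 - 12861822) / (20830150 + 12861822) = 7968328 / 33691972 = 0.2365

0.2365


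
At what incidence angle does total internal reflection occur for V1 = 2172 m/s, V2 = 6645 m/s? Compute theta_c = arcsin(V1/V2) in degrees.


V1/V2 = 2172/6645 = 0.326862
theta_c = arcsin(0.326862) = 19.0784 degrees

19.0784


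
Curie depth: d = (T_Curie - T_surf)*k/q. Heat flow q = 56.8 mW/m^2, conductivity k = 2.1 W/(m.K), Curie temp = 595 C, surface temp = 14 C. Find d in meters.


T_Curie - T_surf = 595 - 14 = 581 C
Convert q to W/m^2: 56.8 mW/m^2 = 0.0568 W/m^2
d = 581 * 2.1 / 0.0568 = 21480.63 m

21480.63


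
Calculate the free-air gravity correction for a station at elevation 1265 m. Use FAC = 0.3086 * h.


FAC = 0.3086 * h
= 0.3086 * 1265
= 390.379 mGal

390.379


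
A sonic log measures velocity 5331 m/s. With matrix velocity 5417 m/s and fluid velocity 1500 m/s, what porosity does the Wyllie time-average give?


1/V - 1/Vm = 1/5331 - 1/5417 = 2.98e-06
1/Vf - 1/Vm = 1/1500 - 1/5417 = 0.00048206
phi = 2.98e-06 / 0.00048206 = 0.0062

0.0062


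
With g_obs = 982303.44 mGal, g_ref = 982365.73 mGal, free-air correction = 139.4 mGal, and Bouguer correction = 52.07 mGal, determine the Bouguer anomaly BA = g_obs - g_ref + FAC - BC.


BA = g_obs - g_ref + FAC - BC
= 982303.44 - 982365.73 + 139.4 - 52.07
= 25.04 mGal

25.04


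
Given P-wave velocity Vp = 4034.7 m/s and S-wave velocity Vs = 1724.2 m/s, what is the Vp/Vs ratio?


Vp/Vs = 4034.7 / 1724.2
= 2.34

2.34


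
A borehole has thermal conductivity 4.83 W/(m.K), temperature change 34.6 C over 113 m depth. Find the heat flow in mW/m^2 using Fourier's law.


q = k * dT / dz * 1000
= 4.83 * 34.6 / 113 * 1000
= 1.47892 * 1000
= 1478.9204 mW/m^2

1478.9204


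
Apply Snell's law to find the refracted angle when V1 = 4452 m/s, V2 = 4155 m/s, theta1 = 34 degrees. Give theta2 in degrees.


sin(theta1) = sin(34 deg) = 0.559193
sin(theta2) = V2/V1 * sin(theta1) = 4155/4452 * 0.559193 = 0.521888
theta2 = arcsin(0.521888) = 31.459 degrees

31.459


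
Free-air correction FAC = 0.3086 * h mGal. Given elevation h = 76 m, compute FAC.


FAC = 0.3086 * h
= 0.3086 * 76
= 23.4536 mGal

23.4536


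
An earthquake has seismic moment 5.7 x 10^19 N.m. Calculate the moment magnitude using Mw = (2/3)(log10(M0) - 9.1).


log10(M0) = log10(5.7 x 10^19) = 19.7559
Mw = 2/3 * (19.7559 - 9.1)
= 2/3 * 10.6559
= 7.1

7.1


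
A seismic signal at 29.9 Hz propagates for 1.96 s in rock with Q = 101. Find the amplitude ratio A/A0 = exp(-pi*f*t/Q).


pi*f*t/Q = pi*29.9*1.96/101 = 1.82287
A/A0 = exp(-1.82287) = 0.161561

0.161561


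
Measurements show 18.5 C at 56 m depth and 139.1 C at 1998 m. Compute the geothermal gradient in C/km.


dT = 139.1 - 18.5 = 120.6 C
dz = 1998 - 56 = 1942 m
gradient = dT/dz * 1000 = 120.6/1942 * 1000 = 62.1009 C/km

62.1009


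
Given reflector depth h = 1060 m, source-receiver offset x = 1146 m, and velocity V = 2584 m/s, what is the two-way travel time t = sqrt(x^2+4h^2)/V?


x^2 + 4h^2 = 1146^2 + 4*1060^2 = 1313316 + 4494400 = 5807716
sqrt(5807716) = 2409.9203
t = 2409.9203 / 2584 = 0.9326 s

0.9326


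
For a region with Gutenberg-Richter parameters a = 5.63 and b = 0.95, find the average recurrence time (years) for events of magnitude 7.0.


log10(N) = 5.63 - 0.95*7.0 = -1.02
N = 10^-1.02 = 0.095499
T = 1/N = 1/0.095499 = 10.4713 years

10.4713


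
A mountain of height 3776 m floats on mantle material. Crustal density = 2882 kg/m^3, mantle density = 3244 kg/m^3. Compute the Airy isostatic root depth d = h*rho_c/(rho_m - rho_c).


rho_m - rho_c = 3244 - 2882 = 362
d = 3776 * 2882 / 362
= 10882432 / 362
= 30061.97 m

30061.97


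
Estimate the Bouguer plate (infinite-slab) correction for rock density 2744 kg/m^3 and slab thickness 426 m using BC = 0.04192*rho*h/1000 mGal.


BC = 0.04192 * rho * h / 1000
= 0.04192 * 2744 * 426 / 1000
= 49.0021 mGal

49.0021


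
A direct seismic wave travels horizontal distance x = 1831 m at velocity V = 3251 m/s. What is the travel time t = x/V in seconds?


t = x / V
= 1831 / 3251
= 0.5632 s

0.5632


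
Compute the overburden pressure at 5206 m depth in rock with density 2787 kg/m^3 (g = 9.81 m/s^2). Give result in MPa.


P = rho * g * z / 1e6
= 2787 * 9.81 * 5206 / 1e6
= 142334486.82 / 1e6
= 142.3345 MPa

142.3345


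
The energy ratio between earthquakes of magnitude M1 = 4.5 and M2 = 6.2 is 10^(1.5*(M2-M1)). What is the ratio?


M2 - M1 = 6.2 - 4.5 = 1.7
1.5 * 1.7 = 2.55
ratio = 10^2.55 = 354.81

354.81


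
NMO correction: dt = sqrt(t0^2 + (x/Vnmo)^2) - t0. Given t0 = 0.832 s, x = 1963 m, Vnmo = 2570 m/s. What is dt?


x/Vnmo = 1963/2570 = 0.763813
(x/Vnmo)^2 = 0.583411
t0^2 = 0.692224
sqrt(0.692224 + 0.583411) = 1.12944
dt = 1.12944 - 0.832 = 0.29744

0.29744


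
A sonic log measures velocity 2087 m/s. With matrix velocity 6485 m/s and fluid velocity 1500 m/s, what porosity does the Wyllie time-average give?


1/V - 1/Vm = 1/2087 - 1/6485 = 0.00032495
1/Vf - 1/Vm = 1/1500 - 1/6485 = 0.00051246
phi = 0.00032495 / 0.00051246 = 0.6341

0.6341


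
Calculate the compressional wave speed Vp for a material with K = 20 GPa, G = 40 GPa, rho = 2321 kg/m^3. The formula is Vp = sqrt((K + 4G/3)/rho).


First compute the effective modulus:
K + 4G/3 = 20e9 + 4*40e9/3 = 73333333333.33 Pa
Then divide by density:
73333333333.33 / 2321 = 31595576.6193 Pa/(kg/m^3)
Take the square root:
Vp = sqrt(31595576.6193) = 5620.99 m/s

5620.99


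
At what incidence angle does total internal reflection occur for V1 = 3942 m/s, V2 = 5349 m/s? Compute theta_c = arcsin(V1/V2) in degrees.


V1/V2 = 3942/5349 = 0.73696
theta_c = arcsin(0.73696) = 47.4731 degrees

47.4731
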